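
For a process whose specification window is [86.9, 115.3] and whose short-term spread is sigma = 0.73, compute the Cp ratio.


Cp = (USL - LSL) / (6 * sigma)
= (115.3 - 86.9) / (6 * 0.73)
= 28.4000 / 4.3800
= 6.4840

6.4840


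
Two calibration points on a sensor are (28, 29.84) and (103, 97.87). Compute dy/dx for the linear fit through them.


slope = (y2 - y1) / (x2 - x1)
= (97.87 - 29.84) / (103 - 28)
= 68.0300 / 75
= 0.9071

0.9071


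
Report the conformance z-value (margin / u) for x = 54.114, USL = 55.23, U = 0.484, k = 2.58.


u = U / k = 0.484 / 2.58 = 0.1875969
margin = |USL - x| = |55.23 - 54.114| = 1.116
z = margin / u = 1.116 / 0.1875969
z = 5.9489

5.9489


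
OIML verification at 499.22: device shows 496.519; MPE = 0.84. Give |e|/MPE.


e = indication - reference = 496.519 - 499.22 = -2.7010
|e| = 2.7010
ratio = |e| / MPE = 2.7010 / 0.84
ratio = 3.2155

3.2155


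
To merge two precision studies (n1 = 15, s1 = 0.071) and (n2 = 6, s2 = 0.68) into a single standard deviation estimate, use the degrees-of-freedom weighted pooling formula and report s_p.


s_p = sqrt(((n1-1)*s1^2 + (n2-1)*s2^2) / (n1+n2-2))
numerator = (15-1)*0.071^2 + (6-1)*0.68^2 = 0.070574 + 2.312 = 2.382574
denominator = 15 + 6 - 2 = 19
s_p^2 = 2.382574 / 19 = 0.12539863
s_p = sqrt(0.12539863) = 0.3541

0.3541


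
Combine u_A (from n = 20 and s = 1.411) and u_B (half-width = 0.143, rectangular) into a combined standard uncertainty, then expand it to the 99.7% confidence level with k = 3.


u_A = s / sqrt(n) = 1.411 / sqrt(20) = 0.31550919
u_B = half_width / sqrt(3) = 0.143 / sqrt(3) = 0.082561088
uc = sqrt(u_A^2 + u_B^2) = sqrt(0.31550919^2 + 0.082561088^2) = 0.32613246
U = k * uc = 3 * 0.32613246
U = 0.9784

0.9784


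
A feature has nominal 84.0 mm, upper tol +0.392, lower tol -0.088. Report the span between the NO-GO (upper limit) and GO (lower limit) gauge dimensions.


GO = nominal - lower_tol (smallest hole = maximum material condition)
GO = 84.0 - 0.088 = 83.912
NO-GO = nominal + upper_tol (largest hole = least material condition)
NO-GO = 84.0 + 0.392 = 84.392
spread = NO-GO - GO = 84.392 - 83.912 = 0.4800

0.4800


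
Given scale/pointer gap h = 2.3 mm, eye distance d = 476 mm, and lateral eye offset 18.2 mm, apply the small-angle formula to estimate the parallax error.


error = h * offset / d
= 2.3 * 18.2 / 476
= 0.0879

0.0879


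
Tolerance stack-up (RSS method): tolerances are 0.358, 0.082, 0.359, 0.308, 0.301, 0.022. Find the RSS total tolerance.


RSS = sqrt(0.358^2 + 0.082^2 + 0.359^2 + 0.308^2 + 0.301^2 + 0.022^2)
= sqrt(0.449718)
= 0.6706

0.6706


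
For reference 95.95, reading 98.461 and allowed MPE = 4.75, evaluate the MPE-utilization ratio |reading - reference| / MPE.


e = indication - reference = 98.461 - 95.95 = 2.5110
|e| = 2.5110
ratio = |e| / MPE = 2.5110 / 4.75
ratio = 0.5286

0.5286


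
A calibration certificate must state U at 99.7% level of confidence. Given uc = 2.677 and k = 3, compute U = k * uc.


U = k * uc
U = 3 * 2.677
U = 8.0310

8.0310


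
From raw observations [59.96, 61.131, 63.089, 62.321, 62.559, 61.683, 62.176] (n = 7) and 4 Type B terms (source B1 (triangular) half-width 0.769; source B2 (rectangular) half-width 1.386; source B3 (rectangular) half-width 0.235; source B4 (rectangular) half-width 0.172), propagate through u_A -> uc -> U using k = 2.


mean = (59.96 + 61.131 + 63.089 + 62.321 + 62.559 + 61.683 + 62.176) / 7 = 61.84557143
s = sqrt(sum((x - mean)^2)/(n-1)) = 1.0394495
u_A = s / sqrt(n) = 1.0394495 / sqrt(7) = 0.39287498
u_B1 = 0.769 / sqrt(6) = 0.31394294
u_B2 = 1.386 / sqrt(3) = 0.80020747
u_B3 = 0.235 / sqrt(3) = 0.13567731
u_B4 = 0.172 / sqrt(3) = 0.099304246
uc = sqrt(0.39287498^2 + 0.31394294^2 + 0.80020747^2 + 0.13567731^2 + 0.099304246^2) = 0.95995447
U = k * uc = 2 * 0.95995447
U = 1.9199

1.9199


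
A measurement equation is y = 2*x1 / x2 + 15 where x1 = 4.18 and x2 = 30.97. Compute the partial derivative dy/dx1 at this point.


y = 2*x1 / x2 + 15
dy/dx1 = 2/x2
Evaluate at x2 = 30.97: c1 = 2 / 30.97
c1 = 0.0646

0.0646


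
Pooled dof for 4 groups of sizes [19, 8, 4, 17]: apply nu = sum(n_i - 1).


nu = sum_i (n_i - 1)
nu = ((19 - 1) + (8 - 1) + (4 - 1) + (17 - 1))
nu = 18 + 7 + 3 + 16
nu = 44

44


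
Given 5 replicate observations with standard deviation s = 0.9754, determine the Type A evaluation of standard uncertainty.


u_A = s / sqrt(n)
u_A = 0.9754 / sqrt(5)
u_A = 0.9754 / 2.236068
u_A = 0.4362

0.4362


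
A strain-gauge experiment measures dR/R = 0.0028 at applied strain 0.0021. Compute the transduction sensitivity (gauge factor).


GF = (dR/R) / epsilon
= 0.0028 / 0.0021
= 1.3333

1.3333


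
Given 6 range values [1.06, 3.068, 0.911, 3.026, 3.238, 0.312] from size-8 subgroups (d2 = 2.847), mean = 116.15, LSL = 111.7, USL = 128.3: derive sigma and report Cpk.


R_bar = (1.06 + 3.068 + 0.911 + 3.026 + 3.238 + 0.312) / 6 = 1.9358333
sigma = R_bar / d2 = 1.9358333 / 2.847 = 0.6799555
Cp = (USL - LSL)/(6*sigma) = (128.3 - 111.7)/(6*0.6799555) = 4.0689
Cpu = (128.3 - 116.15)/(3*0.6799555) = 5.9563
Cpl = (116.15 - 111.7)/(3*0.6799555) = 2.1815
Cpk = min(Cpu, Cpl) = 2.1815

2.1815


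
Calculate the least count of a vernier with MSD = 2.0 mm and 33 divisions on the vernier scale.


LC = MSD / n_div
= 2.0 / 33
= 0.0606

0.0606


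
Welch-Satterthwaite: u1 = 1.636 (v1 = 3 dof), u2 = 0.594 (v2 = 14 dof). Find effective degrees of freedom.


uc = sqrt(u1^2 + u2^2) = sqrt(1.636^2 + 0.594^2) = 1.7404976
v_eff = uc^4 / (u1^4/v1 + u2^4/v2)
= 1.7404976^4 / (1.636^4/3 + 0.594^4/14)
= 9.1768517 / 2.3967693
v_eff = 3.8288

3.8288


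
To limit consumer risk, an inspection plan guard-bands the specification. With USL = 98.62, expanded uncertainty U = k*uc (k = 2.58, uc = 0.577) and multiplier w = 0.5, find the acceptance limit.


U = k * uc = 2.58 * 0.577 = 1.48866
guard band g = w * U = 0.5 * 1.48866 = 0.74433
AL = USL - g = 98.62 - 0.74433
AL = 97.8757

97.8757


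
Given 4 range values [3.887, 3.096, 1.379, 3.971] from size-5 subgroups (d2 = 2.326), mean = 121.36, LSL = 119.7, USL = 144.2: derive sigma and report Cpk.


R_bar = (3.887 + 3.096 + 1.379 + 3.971) / 4 = 3.08325
sigma = R_bar / d2 = 3.08325 / 2.326 = 1.3255589
Cp = (USL - LSL)/(6*sigma) = (144.2 - 119.7)/(6*1.3255589) = 3.0805
Cpu = (144.2 - 121.36)/(3*1.3255589) = 5.7435
Cpl = (121.36 - 119.7)/(3*1.3255589) = 0.4174
Cpk = min(Cpu, Cpl) = 0.4174

0.4174


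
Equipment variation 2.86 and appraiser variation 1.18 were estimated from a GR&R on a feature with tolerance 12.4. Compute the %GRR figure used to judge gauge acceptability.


GRR = sqrt(EV^2 + AV^2) = sqrt(2.86^2 + 1.18^2) = 3.0938649
%GRR = GRR / tol * 100 = 3.0938649 / 12.4 * 100
%GRR = 24.9505

24.9505


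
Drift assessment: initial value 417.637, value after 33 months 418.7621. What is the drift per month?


rate = (v2 - v1) / months
= (418.7621 - 417.637) / 33
= 1.1251 / 33
= 0.0341

0.0341


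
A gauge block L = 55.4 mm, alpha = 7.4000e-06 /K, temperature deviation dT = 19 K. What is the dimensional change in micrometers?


dL = L * alpha * dT
= 55.4 * 7.4000e-06 * 19
= 0.0077892 mm
dL_um = 0.0077892 * 1000 = 7.7892 um

7.7892


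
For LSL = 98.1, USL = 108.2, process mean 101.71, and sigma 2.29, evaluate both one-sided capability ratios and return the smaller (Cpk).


Cpu = (USL - mean) / (3*sigma) = (108.2 - 101.71) / (3*2.29) = 0.9447
Cpl = (mean - LSL) / (3*sigma) = (101.71 - 98.1) / (3*2.29) = 0.5255
Cpk = min(Cpu, Cpl) = 0.5255

0.5255


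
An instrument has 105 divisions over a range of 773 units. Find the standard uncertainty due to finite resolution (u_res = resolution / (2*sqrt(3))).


resolution = range / divisions
resolution = 773 / 105 = 7.3619048
u_res = resolution / (2*sqrt(3))
u_res = 7.3619048 / 3.4641016
u_res = 2.1252

2.1252


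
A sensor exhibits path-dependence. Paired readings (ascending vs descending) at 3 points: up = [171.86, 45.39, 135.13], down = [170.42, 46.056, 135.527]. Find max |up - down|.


|171.86 - 170.42| = 1.4400
|45.39 - 46.056| = 0.6660
|135.13 - 135.527| = 0.3970
hysteresis = max(diffs) = 1.4400

1.4400


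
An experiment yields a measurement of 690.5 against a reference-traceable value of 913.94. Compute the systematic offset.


Systematic error = measured - true
= 690.5 - 913.94
= -223.4400

-223.4400


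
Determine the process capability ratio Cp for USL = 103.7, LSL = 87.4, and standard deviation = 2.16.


Cp = (USL - LSL) / (6 * sigma)
= (103.7 - 87.4) / (6 * 2.16)
= 16.3000 / 12.9600
= 1.2577

1.2577


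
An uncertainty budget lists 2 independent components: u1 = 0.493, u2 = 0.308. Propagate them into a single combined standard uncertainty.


uc = sqrt(0.493^2 + 0.308^2)
uc = sqrt(0.337913)
uc = 0.5813

0.5813


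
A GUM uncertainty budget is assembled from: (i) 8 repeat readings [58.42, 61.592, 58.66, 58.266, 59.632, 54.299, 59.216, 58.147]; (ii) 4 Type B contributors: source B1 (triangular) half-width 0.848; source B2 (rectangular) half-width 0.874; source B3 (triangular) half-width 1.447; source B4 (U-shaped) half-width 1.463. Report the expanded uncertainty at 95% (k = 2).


mean = (58.42 + 61.592 + 58.66 + 58.266 + 59.632 + 54.299 + 59.216 + 58.147) / 8 = 58.529
s = sqrt(sum((x - mean)^2)/(n-1)) = 2.0426727
u_A = s / sqrt(n) = 2.0426727 / sqrt(8) = 0.72219386
u_B1 = 0.848 / sqrt(6) = 0.34619455
u_B2 = 0.874 / sqrt(3) = 0.50460414
u_B3 = 1.447 / sqrt(6) = 0.59073528
u_B4 = 1.463 / sqrt(2) = 1.0344972
uc = sqrt(0.72219386^2 + 0.34619455^2 + 0.50460414^2 + 0.59073528^2 + 1.0344972^2) = 1.5215757
U = k * uc = 2 * 1.5215757
U = 3.0432

3.0432


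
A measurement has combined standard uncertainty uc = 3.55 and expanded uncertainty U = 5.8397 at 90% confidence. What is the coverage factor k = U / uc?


k = U / uc
k = 5.8397 / 3.55
k = 1.645

1.645


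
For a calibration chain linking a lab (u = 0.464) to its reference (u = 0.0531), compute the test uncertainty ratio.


TUR = u_lab / u_ref
= 0.464 / 0.0531
= 8.7382

8.7382


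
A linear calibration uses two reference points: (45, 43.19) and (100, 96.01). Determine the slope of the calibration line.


slope = (y2 - y1) / (x2 - x1)
= (96.01 - 43.19) / (100 - 45)
= 52.8200 / 55
= 0.9604

0.9604


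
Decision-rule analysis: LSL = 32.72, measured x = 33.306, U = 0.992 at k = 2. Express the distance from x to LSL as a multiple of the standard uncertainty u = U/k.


u = U / k = 0.992 / 2 = 0.496
margin = |LSL - x| = |32.72 - 33.306| = 0.586
z = margin / u = 0.586 / 0.496
z = 1.1815

1.1815


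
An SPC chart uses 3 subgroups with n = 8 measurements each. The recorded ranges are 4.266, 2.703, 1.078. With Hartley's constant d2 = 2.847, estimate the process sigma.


R_bar = (4.266 + 2.703 + 1.078) / 3
R_bar = 8.047 / 3 = 2.6823333
sigma_hat = R_bar / d2 = 2.6823333 / 2.847 = 0.9422

0.9422


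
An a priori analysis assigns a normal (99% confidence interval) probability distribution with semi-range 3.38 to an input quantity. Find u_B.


u_B = half_width / 2.576
u_B = 3.38 / 2.576
u_B = 1.3121

1.3121


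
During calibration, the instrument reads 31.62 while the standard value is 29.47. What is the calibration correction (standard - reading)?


Correction = standard - reading
= 29.47 - 31.62
= -2.1500

-2.1500


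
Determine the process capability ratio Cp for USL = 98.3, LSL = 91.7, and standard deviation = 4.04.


Cp = (USL - LSL) / (6 * sigma)
= (98.3 - 91.7) / (6 * 4.04)
= 6.6000 / 24.2400
= 0.2723

0.2723


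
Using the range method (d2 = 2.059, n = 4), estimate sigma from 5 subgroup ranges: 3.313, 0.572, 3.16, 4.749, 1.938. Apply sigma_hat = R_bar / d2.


R_bar = (3.313 + 0.572 + 3.16 + 4.749 + 1.938) / 5
R_bar = 13.732 / 5 = 2.7464
sigma_hat = R_bar / d2 = 2.7464 / 2.059 = 1.3339

1.3339


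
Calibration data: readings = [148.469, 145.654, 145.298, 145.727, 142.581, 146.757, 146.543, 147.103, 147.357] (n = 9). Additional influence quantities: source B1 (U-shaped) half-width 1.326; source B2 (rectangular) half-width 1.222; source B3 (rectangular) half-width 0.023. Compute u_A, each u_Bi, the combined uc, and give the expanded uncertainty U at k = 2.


mean = (148.469 + 145.654 + 145.298 + 145.727 + 142.581 + 146.757 + 146.543 + 147.103 + 147.357) / 9 = 146.1654444
s = sqrt(sum((x - mean)^2)/(n-1)) = 1.664038
u_A = s / sqrt(n) = 1.664038 / sqrt(9) = 0.55467933
u_B1 = 1.326 / sqrt(2) = 0.93762359
u_B2 = 1.222 / sqrt(3) = 0.70552203
u_B3 = 0.023 / sqrt(3) = 0.013279056
uc = sqrt(0.55467933^2 + 0.93762359^2 + 0.70552203^2 + 0.013279056^2) = 1.2979772
U = k * uc = 2 * 1.2979772
U = 2.5960

2.5960


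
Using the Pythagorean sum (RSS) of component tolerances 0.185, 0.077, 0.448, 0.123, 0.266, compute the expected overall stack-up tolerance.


RSS = sqrt(0.185^2 + 0.077^2 + 0.448^2 + 0.123^2 + 0.266^2)
= sqrt(0.326743)
= 0.5716

0.5716


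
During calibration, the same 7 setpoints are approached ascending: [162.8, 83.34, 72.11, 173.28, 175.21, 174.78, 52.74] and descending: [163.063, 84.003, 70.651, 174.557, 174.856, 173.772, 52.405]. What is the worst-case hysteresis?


|162.8 - 163.063| = 0.2630
|83.34 - 84.003| = 0.6630
|72.11 - 70.651| = 1.4590
|173.28 - 174.557| = 1.2770
|175.21 - 174.856| = 0.3540
|174.78 - 173.772| = 1.0080
|52.74 - 52.405| = 0.3350
hysteresis = max(diffs) = 1.4590

1.4590


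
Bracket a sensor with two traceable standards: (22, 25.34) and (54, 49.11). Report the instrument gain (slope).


slope = (y2 - y1) / (x2 - x1)
= (49.11 - 25.34) / (54 - 22)
= 23.7700 / 32
= 0.7428

0.7428


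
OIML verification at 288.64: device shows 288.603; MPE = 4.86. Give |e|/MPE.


e = indication - reference = 288.603 - 288.64 = -0.0370
|e| = 0.0370
ratio = |e| / MPE = 0.0370 / 4.86
ratio = 0.0076

0.0076


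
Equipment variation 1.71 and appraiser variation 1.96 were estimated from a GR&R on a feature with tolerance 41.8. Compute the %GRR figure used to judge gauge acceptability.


GRR = sqrt(EV^2 + AV^2) = sqrt(1.71^2 + 1.96^2) = 2.6010959
%GRR = GRR / tol * 100 = 2.6010959 / 41.8 * 100
%GRR = 6.2227

6.2227


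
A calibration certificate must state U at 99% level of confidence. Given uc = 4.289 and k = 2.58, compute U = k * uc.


U = k * uc
U = 2.58 * 4.289
U = 11.0656

11.0656


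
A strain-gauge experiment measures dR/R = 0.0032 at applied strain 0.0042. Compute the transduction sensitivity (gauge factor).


GF = (dR/R) / epsilon
= 0.0032 / 0.0042
= 0.7619

0.7619


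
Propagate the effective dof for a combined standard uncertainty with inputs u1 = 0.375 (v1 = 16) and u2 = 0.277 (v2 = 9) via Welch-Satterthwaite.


uc = sqrt(u1^2 + u2^2) = sqrt(0.375^2 + 0.277^2) = 0.4662124
v_eff = uc^4 / (u1^4/v1 + u2^4/v2)
= 0.4662124^4 / (0.375^4/16 + 0.277^4/9)
= 0.047242762 / 0.0018901107
v_eff = 24.9947

24.9947


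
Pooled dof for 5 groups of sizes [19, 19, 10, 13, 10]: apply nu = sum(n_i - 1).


nu = sum_i (n_i - 1)
nu = ((19 - 1) + (19 - 1) + (10 - 1) + (13 - 1) + (10 - 1))
nu = 18 + 18 + 9 + 12 + 9
nu = 66

66


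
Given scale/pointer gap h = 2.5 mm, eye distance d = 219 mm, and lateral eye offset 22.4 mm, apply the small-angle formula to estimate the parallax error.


error = h * offset / d
= 2.5 * 22.4 / 219
= 0.2557

0.2557


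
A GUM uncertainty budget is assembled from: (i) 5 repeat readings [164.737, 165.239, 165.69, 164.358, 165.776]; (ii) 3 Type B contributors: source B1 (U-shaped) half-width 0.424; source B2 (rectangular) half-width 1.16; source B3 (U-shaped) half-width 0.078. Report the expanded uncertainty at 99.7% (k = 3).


mean = (164.737 + 165.239 + 165.69 + 164.358 + 165.776) / 5 = 165.16
s = sqrt(sum((x - mean)^2)/(n-1)) = 0.61006762
u_A = s / sqrt(n) = 0.61006762 / sqrt(5) = 0.27283053
u_B1 = 0.424 / sqrt(2) = 0.29981328
u_B2 = 1.16 / sqrt(3) = 0.66972631
u_B3 = 0.078 / sqrt(2) = 0.055154329
uc = sqrt(0.27283053^2 + 0.29981328^2 + 0.66972631^2 + 0.055154329^2) = 0.78479286
U = k * uc = 3 * 0.78479286
U = 2.3544

2.3544


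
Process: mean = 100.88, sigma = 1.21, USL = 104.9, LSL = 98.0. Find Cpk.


Cpu = (USL - mean) / (3*sigma) = (104.9 - 100.88) / (3*1.21) = 1.1074
Cpl = (mean - LSL) / (3*sigma) = (100.88 - 98.0) / (3*1.21) = 0.7934
Cpk = min(Cpu, Cpl) = 0.7934

0.7934


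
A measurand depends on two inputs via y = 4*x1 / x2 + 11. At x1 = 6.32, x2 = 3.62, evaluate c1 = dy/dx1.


y = 4*x1 / x2 + 11
dy/dx1 = 4/x2
Evaluate at x2 = 3.62: c1 = 4 / 3.62
c1 = 1.1050

1.1050


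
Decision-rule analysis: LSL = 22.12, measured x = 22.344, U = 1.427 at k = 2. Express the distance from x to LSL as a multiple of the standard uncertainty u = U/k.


u = U / k = 1.427 / 2 = 0.7135
margin = |LSL - x| = |22.12 - 22.344| = 0.224
z = margin / u = 0.224 / 0.7135
z = 0.3139

0.3139


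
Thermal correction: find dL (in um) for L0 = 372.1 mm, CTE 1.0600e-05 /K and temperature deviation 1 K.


dL = L * alpha * dT
= 372.1 * 1.0600e-05 * 1
= 0.0039443 mm
dL_um = 0.0039443 * 1000 = 3.9443 um

3.9443


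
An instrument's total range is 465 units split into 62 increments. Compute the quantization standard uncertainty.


resolution = range / divisions
resolution = 465 / 62 = 7.5
u_res = resolution / (2*sqrt(3))
u_res = 7.5 / 3.4641016
u_res = 2.1651

2.1651


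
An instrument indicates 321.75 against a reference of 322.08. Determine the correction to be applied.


Correction = standard - reading
= 322.08 - 321.75
= 0.3300

0.3300


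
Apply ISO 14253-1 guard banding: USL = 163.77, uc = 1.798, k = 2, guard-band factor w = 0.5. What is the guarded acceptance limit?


U = k * uc = 2 * 1.798 = 3.596
guard band g = w * U = 0.5 * 3.596 = 1.798
AL = USL - g = 163.77 - 1.798
AL = 161.9720

161.9720


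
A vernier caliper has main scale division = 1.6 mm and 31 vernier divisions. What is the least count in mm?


LC = MSD / n_div
= 1.6 / 31
= 0.0516

0.0516


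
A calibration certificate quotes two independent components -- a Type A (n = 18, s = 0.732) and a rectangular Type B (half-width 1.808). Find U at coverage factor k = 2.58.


u_A = s / sqrt(n) = 0.732 / sqrt(18) = 0.17253405
u_B = half_width / sqrt(3) = 1.808 / sqrt(3) = 1.0438493
uc = sqrt(u_A^2 + u_B^2) = sqrt(0.17253405^2 + 1.0438493^2) = 1.058012
U = k * uc = 2.58 * 1.058012
U = 2.7297

2.7297


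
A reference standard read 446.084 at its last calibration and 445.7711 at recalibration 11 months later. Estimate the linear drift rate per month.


rate = (v2 - v1) / months
= (445.7711 - 446.084) / 11
= -0.3129 / 11
= -0.0284

-0.0284


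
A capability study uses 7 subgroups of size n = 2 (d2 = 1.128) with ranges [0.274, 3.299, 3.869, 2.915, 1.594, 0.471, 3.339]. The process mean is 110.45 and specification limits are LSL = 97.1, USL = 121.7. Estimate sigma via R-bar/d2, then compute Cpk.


R_bar = (0.274 + 3.299 + 3.869 + 2.915 + 1.594 + 0.471 + 3.339) / 7 = 2.2515714
sigma = R_bar / d2 = 2.2515714 / 1.128 = 1.9960739
Cp = (USL - LSL)/(6*sigma) = (121.7 - 97.1)/(6*1.9960739) = 2.0540
Cpu = (121.7 - 110.45)/(3*1.9960739) = 1.8787
Cpl = (110.45 - 97.1)/(3*1.9960739) = 2.2294
Cpk = min(Cpu, Cpl) = 1.8787

1.8787


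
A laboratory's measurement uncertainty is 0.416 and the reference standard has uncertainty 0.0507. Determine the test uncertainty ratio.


TUR = u_lab / u_ref
= 0.416 / 0.0507
= 8.2051

8.2051


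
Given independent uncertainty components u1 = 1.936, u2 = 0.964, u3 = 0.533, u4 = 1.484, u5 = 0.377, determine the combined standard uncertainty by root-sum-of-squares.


uc = sqrt(1.936^2 + 0.964^2 + 0.533^2 + 1.484^2 + 0.377^2)
uc = sqrt(7.305866)
uc = 2.7029

2.7029


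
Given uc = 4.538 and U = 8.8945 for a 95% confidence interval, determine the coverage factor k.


k = U / uc
k = 8.8945 / 4.538
k = 1.96

1.96


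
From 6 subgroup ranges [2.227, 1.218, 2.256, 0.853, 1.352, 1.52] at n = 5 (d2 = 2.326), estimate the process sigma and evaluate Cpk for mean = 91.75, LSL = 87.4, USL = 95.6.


R_bar = (2.227 + 1.218 + 2.256 + 0.853 + 1.352 + 1.52) / 6 = 1.571
sigma = R_bar / d2 = 1.571 / 2.326 = 0.67540843
Cp = (USL - LSL)/(6*sigma) = (95.6 - 87.4)/(6*0.67540843) = 2.0235
Cpu = (95.6 - 91.75)/(3*0.67540843) = 1.9001
Cpl = (91.75 - 87.4)/(3*0.67540843) = 2.1468
Cpk = min(Cpu, Cpl) = 1.9001

1.9001


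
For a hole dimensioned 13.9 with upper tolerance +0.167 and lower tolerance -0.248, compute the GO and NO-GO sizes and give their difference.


GO = nominal - lower_tol (smallest hole = maximum material condition)
GO = 13.9 - 0.248 = 13.652
NO-GO = nominal + upper_tol (largest hole = least material condition)
NO-GO = 13.9 + 0.167 = 14.067
spread = NO-GO - GO = 14.067 - 13.652 = 0.4150

0.4150


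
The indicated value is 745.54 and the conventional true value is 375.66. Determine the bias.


Systematic error = measured - true
= 745.54 - 375.66
= 369.8800

369.8800


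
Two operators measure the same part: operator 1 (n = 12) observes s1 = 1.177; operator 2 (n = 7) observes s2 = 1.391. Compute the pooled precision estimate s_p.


s_p = sqrt(((n1-1)*s1^2 + (n2-1)*s2^2) / (n1+n2-2))
numerator = (12-1)*1.177^2 + (7-1)*1.391^2 = 15.238619 + 11.609286 = 26.847905
denominator = 12 + 7 - 2 = 17
s_p^2 = 26.847905 / 17 = 1.5792885
s_p = sqrt(1.5792885) = 1.2567

1.2567


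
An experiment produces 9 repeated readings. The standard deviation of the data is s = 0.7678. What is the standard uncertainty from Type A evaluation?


u_A = s / sqrt(n)
u_A = 0.7678 / sqrt(9)
u_A = 0.7678 / 3
u_A = 0.2559

0.2559


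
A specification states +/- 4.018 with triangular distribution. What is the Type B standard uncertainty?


u_B = half_width / sqrt(6)
u_B = 4.018 / 2.4494897
u_B = 1.6403

1.6403


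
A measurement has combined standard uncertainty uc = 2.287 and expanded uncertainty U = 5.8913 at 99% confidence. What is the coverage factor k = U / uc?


k = U / uc
k = 5.8913 / 2.287
k = 2.576

2.576


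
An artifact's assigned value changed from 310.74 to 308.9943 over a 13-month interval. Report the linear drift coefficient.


rate = (v2 - v1) / months
= (308.9943 - 310.74) / 13
= -1.7457 / 13
= -0.1343

-0.1343


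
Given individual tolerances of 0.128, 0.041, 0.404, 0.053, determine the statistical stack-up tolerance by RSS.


RSS = sqrt(0.128^2 + 0.041^2 + 0.404^2 + 0.053^2)
= sqrt(0.18409)
= 0.4291

0.4291


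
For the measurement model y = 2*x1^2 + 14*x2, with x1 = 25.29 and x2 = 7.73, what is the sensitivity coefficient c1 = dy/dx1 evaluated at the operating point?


y = 2*x1^2 + 14*x2
dy/dx1 = 2*2*x1
Evaluate at x1 = 25.29: c1 = 4 * 25.29
c1 = 101.1600

101.1600


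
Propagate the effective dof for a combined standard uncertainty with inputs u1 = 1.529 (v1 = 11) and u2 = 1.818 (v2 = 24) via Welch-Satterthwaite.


uc = sqrt(u1^2 + u2^2) = sqrt(1.529^2 + 1.818^2) = 2.3754926
v_eff = uc^4 / (u1^4/v1 + u2^4/v2)
= 2.3754926^4 / (1.529^4/11 + 1.818^4/24)
= 31.843055 / 0.95202388
v_eff = 33.4477

33.4477


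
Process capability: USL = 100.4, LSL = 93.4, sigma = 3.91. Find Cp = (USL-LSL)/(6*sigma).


Cp = (USL - LSL) / (6 * sigma)
= (100.4 - 93.4) / (6 * 3.91)
= 7.0000 / 23.4600
= 0.2984

0.2984


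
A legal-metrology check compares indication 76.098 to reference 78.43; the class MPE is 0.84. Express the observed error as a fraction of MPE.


e = indication - reference = 76.098 - 78.43 = -2.3320
|e| = 2.3320
ratio = |e| / MPE = 2.3320 / 0.84
ratio = 2.7762

2.7762


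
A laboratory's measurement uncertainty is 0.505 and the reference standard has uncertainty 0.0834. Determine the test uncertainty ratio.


TUR = u_lab / u_ref
= 0.505 / 0.0834
= 6.0552

6.0552


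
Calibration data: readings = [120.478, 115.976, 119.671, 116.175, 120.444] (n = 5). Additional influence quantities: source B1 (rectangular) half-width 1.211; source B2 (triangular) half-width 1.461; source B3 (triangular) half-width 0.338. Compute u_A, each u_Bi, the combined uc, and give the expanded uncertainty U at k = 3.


mean = (120.478 + 115.976 + 119.671 + 116.175 + 120.444) / 5 = 118.5488
s = sqrt(sum((x - mean)^2)/(n-1)) = 2.2818389
u_A = s / sqrt(n) = 2.2818389 / sqrt(5) = 1.0204694
u_B1 = 1.211 / sqrt(3) = 0.69917118
u_B2 = 1.461 / sqrt(6) = 0.59645075
u_B3 = 0.338 / sqrt(6) = 0.13798792
uc = sqrt(1.0204694^2 + 0.69917118^2 + 0.59645075^2 + 0.13798792^2) = 1.3802146
U = k * uc = 3 * 1.3802146
U = 4.1406

4.1406


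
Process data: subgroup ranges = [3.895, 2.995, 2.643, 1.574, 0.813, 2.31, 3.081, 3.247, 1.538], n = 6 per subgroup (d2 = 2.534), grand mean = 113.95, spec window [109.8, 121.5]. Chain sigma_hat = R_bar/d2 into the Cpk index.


R_bar = (3.895 + 2.995 + 2.643 + 1.574 + 0.813 + 2.31 + 3.081 + 3.247 + 1.538) / 9 = 2.4551111
sigma = R_bar / d2 = 2.4551111 / 2.534 = 0.96886784
Cp = (USL - LSL)/(6*sigma) = (121.5 - 109.8)/(6*0.96886784) = 2.0127
Cpu = (121.5 - 113.95)/(3*0.96886784) = 2.5975
Cpl = (113.95 - 109.8)/(3*0.96886784) = 1.4278
Cpk = min(Cpu, Cpl) = 1.4278

1.4278


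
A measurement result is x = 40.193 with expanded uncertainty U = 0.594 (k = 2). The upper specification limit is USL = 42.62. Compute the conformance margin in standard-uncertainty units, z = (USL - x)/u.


u = U / k = 0.594 / 2 = 0.297
margin = |USL - x| = |42.62 - 40.193| = 2.427
z = margin / u = 2.427 / 0.297
z = 8.1717

8.1717


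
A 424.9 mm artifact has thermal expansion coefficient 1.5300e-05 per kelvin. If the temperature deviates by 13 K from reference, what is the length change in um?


dL = L * alpha * dT
= 424.9 * 1.5300e-05 * 13
= 0.0845126 mm
dL_um = 0.0845126 * 1000 = 84.5126 um

84.5126


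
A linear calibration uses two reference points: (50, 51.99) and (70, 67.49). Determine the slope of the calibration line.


slope = (y2 - y1) / (x2 - x1)
= (67.49 - 51.99) / (70 - 50)
= 15.5000 / 20
= 0.7750

0.7750


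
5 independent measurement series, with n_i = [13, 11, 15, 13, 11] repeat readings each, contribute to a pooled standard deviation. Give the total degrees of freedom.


nu = sum_i (n_i - 1)
nu = ((13 - 1) + (11 - 1) + (15 - 1) + (13 - 1) + (11 - 1))
nu = 12 + 10 + 14 + 12 + 10
nu = 58

58


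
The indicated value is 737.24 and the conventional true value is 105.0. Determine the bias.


Systematic error = measured - true
= 737.24 - 105.0
= 632.2400

632.2400


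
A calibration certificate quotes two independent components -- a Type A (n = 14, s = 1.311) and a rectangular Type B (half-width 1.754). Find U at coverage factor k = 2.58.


u_A = s / sqrt(n) = 1.311 / sqrt(14) = 0.35037949
u_B = half_width / sqrt(3) = 1.754 / sqrt(3) = 1.0126724
uc = sqrt(u_A^2 + u_B^2) = sqrt(0.35037949^2 + 1.0126724^2) = 1.0715742
U = k * uc = 2.58 * 1.0715742
U = 2.7647

2.7647


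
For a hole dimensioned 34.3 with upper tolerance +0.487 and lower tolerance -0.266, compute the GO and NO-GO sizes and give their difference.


GO = nominal - lower_tol (smallest hole = maximum material condition)
GO = 34.3 - 0.266 = 34.034
NO-GO = nominal + upper_tol (largest hole = least material condition)
NO-GO = 34.3 + 0.487 = 34.787
spread = NO-GO - GO = 34.787 - 34.034 = 0.7530

0.7530


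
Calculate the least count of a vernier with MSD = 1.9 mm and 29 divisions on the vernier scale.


LC = MSD / n_div
= 1.9 / 29
= 0.0655

0.0655


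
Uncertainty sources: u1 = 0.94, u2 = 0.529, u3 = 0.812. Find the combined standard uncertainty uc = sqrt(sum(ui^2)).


uc = sqrt(0.94^2 + 0.529^2 + 0.812^2)
uc = sqrt(1.822785)
uc = 1.3501

1.3501


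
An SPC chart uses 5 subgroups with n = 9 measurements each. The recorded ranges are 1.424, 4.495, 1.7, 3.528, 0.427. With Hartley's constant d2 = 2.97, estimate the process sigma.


R_bar = (1.424 + 4.495 + 1.7 + 3.528 + 0.427) / 5
R_bar = 11.574 / 5 = 2.3148
sigma_hat = R_bar / d2 = 2.3148 / 2.97 = 0.7794

0.7794


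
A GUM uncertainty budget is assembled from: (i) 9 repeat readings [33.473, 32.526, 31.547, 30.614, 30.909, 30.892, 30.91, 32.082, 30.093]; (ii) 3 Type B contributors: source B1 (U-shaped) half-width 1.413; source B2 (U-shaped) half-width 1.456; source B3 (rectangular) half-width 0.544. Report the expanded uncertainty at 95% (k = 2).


mean = (33.473 + 32.526 + 31.547 + 30.614 + 30.909 + 30.892 + 30.91 + 32.082 + 30.093) / 9 = 31.44955556
s = sqrt(sum((x - mean)^2)/(n-1)) = 1.0662508
u_A = s / sqrt(n) = 1.0662508 / sqrt(9) = 0.35541693
u_B1 = 1.413 / sqrt(2) = 0.99914188
u_B2 = 1.456 / sqrt(2) = 1.0295475
u_B3 = 0.544 / sqrt(3) = 0.31407855
uc = sqrt(0.35541693^2 + 0.99914188^2 + 1.0295475^2 + 0.31407855^2) = 1.5110325
U = k * uc = 2 * 1.5110325
U = 3.0221

3.0221


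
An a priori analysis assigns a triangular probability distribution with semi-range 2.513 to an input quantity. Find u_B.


u_B = half_width / sqrt(6)
u_B = 2.513 / 2.4494897
u_B = 1.0259

1.0259


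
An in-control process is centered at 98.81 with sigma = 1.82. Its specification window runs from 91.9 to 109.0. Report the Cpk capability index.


Cpu = (USL - mean) / (3*sigma) = (109.0 - 98.81) / (3*1.82) = 1.8663
Cpl = (mean - LSL) / (3*sigma) = (98.81 - 91.9) / (3*1.82) = 1.2656
Cpk = min(Cpu, Cpl) = 1.2656

1.2656


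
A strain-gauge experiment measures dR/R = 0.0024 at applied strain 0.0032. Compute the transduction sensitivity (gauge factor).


GF = (dR/R) / epsilon
= 0.0024 / 0.0032
= 0.7500

0.7500


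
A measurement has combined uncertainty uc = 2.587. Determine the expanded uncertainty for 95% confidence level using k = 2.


U = k * uc
U = 2 * 2.587
U = 5.1740

5.1740


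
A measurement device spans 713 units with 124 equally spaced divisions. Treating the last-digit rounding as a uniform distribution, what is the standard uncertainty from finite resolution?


resolution = range / divisions
resolution = 713 / 124 = 5.75
u_res = resolution / (2*sqrt(3))
u_res = 5.75 / 3.4641016
u_res = 1.6599

1.6599


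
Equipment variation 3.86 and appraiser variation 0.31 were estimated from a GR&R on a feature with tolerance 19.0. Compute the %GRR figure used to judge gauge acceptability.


GRR = sqrt(EV^2 + AV^2) = sqrt(3.86^2 + 0.31^2) = 3.8724282
%GRR = GRR / tol * 100 = 3.8724282 / 19.0 * 100
%GRR = 20.3812

20.3812


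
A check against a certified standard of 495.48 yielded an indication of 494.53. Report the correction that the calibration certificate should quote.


Correction = standard - reading
= 495.48 - 494.53
= 0.9500

0.9500


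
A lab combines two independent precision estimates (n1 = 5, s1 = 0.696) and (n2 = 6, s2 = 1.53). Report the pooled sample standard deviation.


s_p = sqrt(((n1-1)*s1^2 + (n2-1)*s2^2) / (n1+n2-2))
numerator = (5-1)*0.696^2 + (6-1)*1.53^2 = 1.937664 + 11.7045 = 13.642164
denominator = 5 + 6 - 2 = 9
s_p^2 = 13.642164 / 9 = 1.515796
s_p = sqrt(1.515796) = 1.2312

1.2312


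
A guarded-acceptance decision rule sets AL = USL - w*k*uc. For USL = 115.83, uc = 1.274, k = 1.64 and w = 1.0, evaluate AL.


U = k * uc = 1.64 * 1.274 = 2.08936
guard band g = w * U = 1.0 * 2.08936 = 2.08936
AL = USL - g = 115.83 - 2.08936
AL = 113.7406

113.7406


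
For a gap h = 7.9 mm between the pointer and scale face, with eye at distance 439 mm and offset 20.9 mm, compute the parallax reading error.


error = h * offset / d
= 7.9 * 20.9 / 439
= 0.3761

0.3761


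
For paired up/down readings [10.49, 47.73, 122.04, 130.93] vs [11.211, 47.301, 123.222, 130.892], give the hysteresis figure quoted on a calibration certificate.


|10.49 - 11.211| = 0.7210
|47.73 - 47.301| = 0.4290
|122.04 - 123.222| = 1.1820
|130.93 - 130.892| = 0.0380
hysteresis = max(diffs) = 1.1820

1.1820


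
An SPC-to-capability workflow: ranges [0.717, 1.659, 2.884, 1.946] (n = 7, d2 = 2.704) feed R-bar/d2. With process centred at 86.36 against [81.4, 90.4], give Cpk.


R_bar = (0.717 + 1.659 + 2.884 + 1.946) / 4 = 1.8015
sigma = R_bar / d2 = 1.8015 / 2.704 = 0.66623521
Cp = (USL - LSL)/(6*sigma) = (90.4 - 81.4)/(6*0.66623521) = 2.2515
Cpu = (90.4 - 86.36)/(3*0.66623521) = 2.0213
Cpl = (86.36 - 81.4)/(3*0.66623521) = 2.4816
Cpk = min(Cpu, Cpl) = 2.0213

2.0213


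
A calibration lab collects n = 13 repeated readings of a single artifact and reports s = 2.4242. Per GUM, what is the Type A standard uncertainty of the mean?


u_A = s / sqrt(n)
u_A = 2.4242 / sqrt(13)
u_A = 2.4242 / 3.6055513
u_A = 0.6724

0.6724


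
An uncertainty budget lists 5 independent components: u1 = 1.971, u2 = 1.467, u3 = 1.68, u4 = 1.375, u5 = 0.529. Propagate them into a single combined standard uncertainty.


uc = sqrt(1.971^2 + 1.467^2 + 1.68^2 + 1.375^2 + 0.529^2)
uc = sqrt(11.029796)
uc = 3.3211

3.3211


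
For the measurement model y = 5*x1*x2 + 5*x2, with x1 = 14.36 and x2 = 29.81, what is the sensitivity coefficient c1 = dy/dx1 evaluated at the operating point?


y = 5*x1*x2 + 5*x2
dy/dx1 = 5*x2
Evaluate at x2 = 29.81: c1 = 5 * 29.81
c1 = 149.0500

149.0500


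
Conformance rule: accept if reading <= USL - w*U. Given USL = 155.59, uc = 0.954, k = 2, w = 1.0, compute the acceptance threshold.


U = k * uc = 2 * 0.954 = 1.908
guard band g = w * U = 1.0 * 1.908 = 1.908
AL = USL - g = 155.59 - 1.908
AL = 153.6820

153.6820


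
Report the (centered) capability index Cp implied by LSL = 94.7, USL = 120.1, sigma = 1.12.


Cp = (USL - LSL) / (6 * sigma)
= (120.1 - 94.7) / (6 * 1.12)
= 25.4000 / 6.7200
= 3.7798

3.7798


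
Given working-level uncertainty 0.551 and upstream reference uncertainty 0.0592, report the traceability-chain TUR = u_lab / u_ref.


TUR = u_lab / u_ref
= 0.551 / 0.0592
= 9.3074

9.3074


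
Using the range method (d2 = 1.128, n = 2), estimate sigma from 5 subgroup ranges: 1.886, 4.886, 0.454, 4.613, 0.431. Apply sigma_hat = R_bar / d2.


R_bar = (1.886 + 4.886 + 0.454 + 4.613 + 0.431) / 5
R_bar = 12.27 / 5 = 2.454
sigma_hat = R_bar / d2 = 2.454 / 1.128 = 2.1755

2.1755


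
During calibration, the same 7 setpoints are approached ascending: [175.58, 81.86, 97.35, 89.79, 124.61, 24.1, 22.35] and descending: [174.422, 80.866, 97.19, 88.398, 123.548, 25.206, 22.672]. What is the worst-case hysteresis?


|175.58 - 174.422| = 1.1580
|81.86 - 80.866| = 0.9940
|97.35 - 97.19| = 0.1600
|89.79 - 88.398| = 1.3920
|124.61 - 123.548| = 1.0620
|24.1 - 25.206| = 1.1060
|22.35 - 22.672| = 0.3220
hysteresis = max(diffs) = 1.3920

1.3920


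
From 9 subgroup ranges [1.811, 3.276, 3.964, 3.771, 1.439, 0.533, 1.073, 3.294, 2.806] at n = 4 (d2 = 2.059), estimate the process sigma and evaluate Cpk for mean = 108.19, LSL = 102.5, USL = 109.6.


R_bar = (1.811 + 3.276 + 3.964 + 3.771 + 1.439 + 0.533 + 1.073 + 3.294 + 2.806) / 9 = 2.4407778
sigma = R_bar / d2 = 2.4407778 / 2.059 = 1.185419
Cp = (USL - LSL)/(6*sigma) = (109.6 - 102.5)/(6*1.185419) = 0.9982
Cpu = (109.6 - 108.19)/(3*1.185419) = 0.3965
Cpl = (108.19 - 102.5)/(3*1.185419) = 1.6000
Cpk = min(Cpu, Cpl) = 0.3965

0.3965


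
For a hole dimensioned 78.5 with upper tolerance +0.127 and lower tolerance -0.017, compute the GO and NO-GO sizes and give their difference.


GO = nominal - lower_tol (smallest hole = maximum material condition)
GO = 78.5 - 0.017 = 78.483
NO-GO = nominal + upper_tol (largest hole = least material condition)
NO-GO = 78.5 + 0.127 = 78.627
spread = NO-GO - GO = 78.627 - 78.483 = 0.1440

0.1440


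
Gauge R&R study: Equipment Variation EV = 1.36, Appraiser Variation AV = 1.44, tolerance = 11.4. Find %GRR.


GRR = sqrt(EV^2 + AV^2) = sqrt(1.36^2 + 1.44^2) = 1.9807069
%GRR = GRR / tol * 100 = 1.9807069 / 11.4 * 100
%GRR = 17.3746

17.3746


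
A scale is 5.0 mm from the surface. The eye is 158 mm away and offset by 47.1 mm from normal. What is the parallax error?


error = h * offset / d
= 5.0 * 47.1 / 158
= 1.4905

1.4905


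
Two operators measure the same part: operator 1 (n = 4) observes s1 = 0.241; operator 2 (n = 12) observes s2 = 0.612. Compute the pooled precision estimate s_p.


s_p = sqrt(((n1-1)*s1^2 + (n2-1)*s2^2) / (n1+n2-2))
numerator = (4-1)*0.241^2 + (12-1)*0.612^2 = 0.174243 + 4.119984 = 4.294227
denominator = 4 + 12 - 2 = 14
s_p^2 = 4.294227 / 14 = 0.3067305
s_p = sqrt(0.3067305) = 0.5538

0.5538


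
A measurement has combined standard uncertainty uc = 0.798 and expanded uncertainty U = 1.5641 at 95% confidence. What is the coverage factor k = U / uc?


k = U / uc
k = 1.5641 / 0.798
k = 1.96

1.96


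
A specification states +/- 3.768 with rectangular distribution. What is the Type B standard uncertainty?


u_B = half_width / sqrt(3)
u_B = 3.768 / 1.7320508
u_B = 2.1755

2.1755


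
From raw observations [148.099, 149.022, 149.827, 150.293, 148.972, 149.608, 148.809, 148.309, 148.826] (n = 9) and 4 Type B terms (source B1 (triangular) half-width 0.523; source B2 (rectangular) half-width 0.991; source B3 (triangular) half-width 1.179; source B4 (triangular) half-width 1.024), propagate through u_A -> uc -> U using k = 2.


mean = (148.099 + 149.022 + 149.827 + 150.293 + 148.972 + 149.608 + 148.809 + 148.309 + 148.826) / 9 = 149.085
s = sqrt(sum((x - mean)^2)/(n-1)) = 0.70867164
u_A = s / sqrt(n) = 0.70867164 / sqrt(9) = 0.23622388
u_B1 = 0.523 / sqrt(6) = 0.21351386
u_B2 = 0.991 / sqrt(3) = 0.57215412
u_B3 = 1.179 / sqrt(6) = 0.48132473
u_B4 = 1.024 / sqrt(6) = 0.41804625
uc = sqrt(0.23622388^2 + 0.21351386^2 + 0.57215412^2 + 0.48132473^2 + 0.41804625^2) = 0.91388533
U = k * uc = 2 * 0.91388533
U = 1.8278

1.8278


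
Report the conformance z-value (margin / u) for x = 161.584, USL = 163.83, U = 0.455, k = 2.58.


u = U / k = 0.455 / 2.58 = 0.17635659
margin = |USL - x| = |163.83 - 161.584| = 2.246
z = margin / u = 2.246 / 0.17635659
z = 12.7356

12.7356


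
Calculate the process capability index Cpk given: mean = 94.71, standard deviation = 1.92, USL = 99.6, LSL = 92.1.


Cpu = (USL - mean) / (3*sigma) = (99.6 - 94.71) / (3*1.92) = 0.8490
Cpl = (mean - LSL) / (3*sigma) = (94.71 - 92.1) / (3*1.92) = 0.4531
Cpk = min(Cpu, Cpl) = 0.4531

0.4531


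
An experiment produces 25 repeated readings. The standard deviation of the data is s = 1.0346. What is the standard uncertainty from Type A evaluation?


u_A = s / sqrt(n)
u_A = 1.0346 / sqrt(25)
u_A = 1.0346 / 5
u_A = 0.2069

0.2069


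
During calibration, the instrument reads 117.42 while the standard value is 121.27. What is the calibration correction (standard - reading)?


Correction = standard - reading
= 121.27 - 117.42
= 3.8500

3.8500


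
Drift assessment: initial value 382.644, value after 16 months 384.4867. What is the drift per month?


rate = (v2 - v1) / months
= (384.4867 - 382.644) / 16
= 1.8427 / 16
= 0.1152

0.1152


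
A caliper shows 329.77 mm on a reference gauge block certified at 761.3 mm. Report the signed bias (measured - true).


Systematic error = measured - true
= 329.77 - 761.3
= -431.5300

-431.5300


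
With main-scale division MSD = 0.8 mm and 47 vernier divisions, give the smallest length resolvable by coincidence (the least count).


LC = MSD / n_div
= 0.8 / 47
= 0.0170

0.0170


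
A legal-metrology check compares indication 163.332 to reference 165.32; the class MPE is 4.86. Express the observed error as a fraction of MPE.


e = indication - reference = 163.332 - 165.32 = -1.9880
|e| = 1.9880
ratio = |e| / MPE = 1.9880 / 4.86
ratio = 0.4091

0.4091


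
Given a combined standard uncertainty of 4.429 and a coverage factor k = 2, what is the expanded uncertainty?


U = k * uc
U = 2 * 4.429
U = 8.8580

8.8580


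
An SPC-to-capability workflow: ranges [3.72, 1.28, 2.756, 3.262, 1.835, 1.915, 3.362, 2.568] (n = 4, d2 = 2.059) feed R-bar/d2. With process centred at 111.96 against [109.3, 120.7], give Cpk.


R_bar = (3.72 + 1.28 + 2.756 + 3.262 + 1.835 + 1.915 + 3.362 + 2.568) / 8 = 2.58725
sigma = R_bar / d2 = 2.58725 / 2.059 = 1.2565566
Cp = (USL - LSL)/(6*sigma) = (120.7 - 109.3)/(6*1.2565566) = 1.5121
Cpu = (120.7 - 111.96)/(3*1.2565566) = 2.3185
Cpl = (111.96 - 109.3)/(3*1.2565566) = 0.7056
Cpk = min(Cpu, Cpl) = 0.7056

0.7056
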